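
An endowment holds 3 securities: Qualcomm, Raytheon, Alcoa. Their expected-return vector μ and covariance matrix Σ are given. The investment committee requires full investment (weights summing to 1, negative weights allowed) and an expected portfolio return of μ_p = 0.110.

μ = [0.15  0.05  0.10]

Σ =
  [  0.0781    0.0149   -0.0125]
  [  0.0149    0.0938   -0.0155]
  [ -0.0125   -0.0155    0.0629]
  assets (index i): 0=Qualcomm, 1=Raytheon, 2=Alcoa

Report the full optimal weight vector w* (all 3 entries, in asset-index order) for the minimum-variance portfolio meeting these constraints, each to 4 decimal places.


0.3759  0.1759  0.4482

p=Σ⁻¹μ = [2.1612  0.5456  2.1538]
q=Σ⁻¹𝟙 = [13.9745  12.0165  21.6365]
a=μᵀp=0.566845  b=𝟙ᵀp=4.860656  c=𝟙ᵀq=47.627528  D=ac−b²=3.371454
λ₁=(c·0.110−b)/D = (47.627528·0.110−4.860656)/3.371454 = 0.112228
λ₂=(a−b·0.110)/D = (0.566845−4.860656·0.110)/3.371454 = 0.009543
w* = 0.112228·p + 0.009543·q:
  w_0 = 0.112228·2.1612 + 0.009543·13.9745 = 0.3759  (Qualcomm)
  w_1 = 0.112228·0.5456 + 0.009543·12.0165 = 0.1759  (Raytheon)
  w_2 = 0.112228·2.1538 + 0.009543·21.6365 = 0.4482  (Alcoa)
Σw_i=1.0000  μᵀw=0.1100
σ²=wᵀΣw=λ₁·μ_p+λ₂ = 0.112228·0.110 + 0.009543 = 0.021888 ≈ 0.0219


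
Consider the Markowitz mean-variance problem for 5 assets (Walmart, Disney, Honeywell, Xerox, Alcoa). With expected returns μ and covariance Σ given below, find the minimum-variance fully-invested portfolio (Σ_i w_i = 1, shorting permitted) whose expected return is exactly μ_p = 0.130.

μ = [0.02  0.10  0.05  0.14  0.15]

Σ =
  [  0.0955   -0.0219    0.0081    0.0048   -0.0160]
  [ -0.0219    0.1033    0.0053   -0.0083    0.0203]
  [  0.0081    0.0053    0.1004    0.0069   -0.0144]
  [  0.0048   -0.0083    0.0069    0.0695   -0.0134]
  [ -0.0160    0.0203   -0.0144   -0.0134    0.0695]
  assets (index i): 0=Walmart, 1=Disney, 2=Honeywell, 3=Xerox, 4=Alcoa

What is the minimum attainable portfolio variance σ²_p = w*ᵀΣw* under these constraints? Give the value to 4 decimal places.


u=Σ⁻¹μ = [0.6544  0.7456  0.6208  2.5182  2.7053]
v=Σ⁻¹𝟙 = [14.3556  9.6199  10.0087  17.4711  20.3258]
a=μᵀu=0.877035  b=𝟙ᵀu=7.244370  c=𝟙ᵀv=71.781151  D=ac−b²=10.473689
λ₁=(c·0.130−b)/D = (71.781151·0.130−7.244370)/10.473689 = 0.199278
λ₂=(a−b·0.130)/D = (0.877035−7.244370·0.130)/10.473689 = -0.006181
w* = 0.199278·u + -0.006181·v:
  w_0 = 0.199278·0.6544 + -0.006181·14.3556 = 0.0417  (Walmart)
  w_1 = 0.199278·0.7456 + -0.006181·9.6199 = 0.0891  (Disney)
  w_2 = 0.199278·0.6208 + -0.006181·10.0087 = 0.0619  (Honeywell)
  w_3 = 0.199278·2.5182 + -0.006181·17.4711 = 0.3938  (Xerox)
  w_4 = 0.199278·2.7053 + -0.006181·20.3258 = 0.4135  (Alcoa)
Σw_i=1.0000  μᵀw=0.1300
σ²=wᵀΣw=λ₁·μ_p+λ₂ = 0.199278·0.130 + -0.006181 = 0.019726 ≈ 0.0197

0.0197


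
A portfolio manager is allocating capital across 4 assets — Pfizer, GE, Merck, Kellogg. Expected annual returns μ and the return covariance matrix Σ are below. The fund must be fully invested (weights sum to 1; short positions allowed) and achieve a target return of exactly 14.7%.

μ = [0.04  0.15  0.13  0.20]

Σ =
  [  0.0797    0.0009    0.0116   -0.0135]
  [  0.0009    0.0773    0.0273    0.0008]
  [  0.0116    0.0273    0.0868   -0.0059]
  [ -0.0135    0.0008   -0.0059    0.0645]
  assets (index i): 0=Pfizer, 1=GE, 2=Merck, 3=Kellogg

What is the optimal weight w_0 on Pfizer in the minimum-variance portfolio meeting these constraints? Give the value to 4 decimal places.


0.1974

u=Σ⁻¹μ = [0.8906  1.4932  1.1383  3.3728]
v=Σ⁻¹𝟙 = [14.5442  9.8180  7.7900  19.1388]
a=μᵀu=1.082143  b=𝟙ᵀu=6.894935  c=𝟙ᵀv=51.291055  D=ac−b²=7.964114
λ₁=(c·0.147−b)/D = (51.291055·0.147−6.894935)/7.964114 = 0.080969
λ₂=(a−b·0.147)/D = (1.082143−6.894935·0.147)/7.964114 = 0.008612
w* = 0.080969·u + 0.008612·v:
  w_0 = 0.080969·0.8906 + 0.008612·14.5442 = 0.1974  (Pfizer)
  w_1 = 0.080969·1.4932 + 0.008612·9.8180 = 0.2055  (GE)
  w_2 = 0.080969·1.1383 + 0.008612·7.7900 = 0.1593  (Merck)
  w_3 = 0.080969·3.3728 + 0.008612·19.1388 = 0.4379  (Kellogg)
Σw_i=1.0000  μᵀw=0.1470
σ²=wᵀΣw=λ₁·μ_p+λ₂ = 0.080969·0.147 + 0.008612 = 0.020515 ≈ 0.0205


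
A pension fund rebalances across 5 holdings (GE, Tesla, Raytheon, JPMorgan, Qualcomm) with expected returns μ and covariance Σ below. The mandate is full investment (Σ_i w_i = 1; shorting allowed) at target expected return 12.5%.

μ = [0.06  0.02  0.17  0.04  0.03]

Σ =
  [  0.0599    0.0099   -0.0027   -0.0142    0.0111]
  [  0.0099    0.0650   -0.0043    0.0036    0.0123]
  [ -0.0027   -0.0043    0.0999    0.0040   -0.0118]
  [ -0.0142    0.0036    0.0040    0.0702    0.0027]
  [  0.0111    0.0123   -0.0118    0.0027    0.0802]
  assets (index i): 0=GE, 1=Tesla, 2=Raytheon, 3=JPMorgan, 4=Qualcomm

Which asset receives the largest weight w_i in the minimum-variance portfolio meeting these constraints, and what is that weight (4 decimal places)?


g=Σ⁻¹μ = [1.1396  0.1314  1.7622  0.6765  0.4327]
h=Σ⁻¹𝟙 = [17.5076  10.7725  11.4230  16.2166  9.5283]
a=μᵀg=0.410614  b=𝟙ᵀg=4.142336  c=𝟙ᵀh=65.448131  D=ac−b²=9.714976
λ₁=(c·0.125−b)/D = (65.448131·0.125−4.142336)/9.714976 = 0.415717
λ₂=(a−b·0.125)/D = (0.410614−4.142336·0.125)/9.714976 = -0.011032
w* = 0.415717·g + -0.011032·h:
  w_0 = 0.415717·1.1396 + -0.011032·17.5076 = 0.2806  (GE)
  w_1 = 0.415717·0.1314 + -0.011032·10.7725 = -0.0642  (Tesla)
  w_2 = 0.415717·1.7622 + -0.011032·11.4230 = 0.6065  (Raytheon)
  w_3 = 0.415717·0.6765 + -0.011032·16.2166 = 0.1023  (JPMorgan)
  w_4 = 0.415717·0.4327 + -0.011032·9.5283 = 0.0748  (Qualcomm)
Σw_i=1.0000  μᵀw=0.1250
σ²=wᵀΣw=λ₁·μ_p+λ₂ = 0.415717·0.125 + -0.011032 = 0.040932 ≈ 0.0409

Raytheon (0.6065)


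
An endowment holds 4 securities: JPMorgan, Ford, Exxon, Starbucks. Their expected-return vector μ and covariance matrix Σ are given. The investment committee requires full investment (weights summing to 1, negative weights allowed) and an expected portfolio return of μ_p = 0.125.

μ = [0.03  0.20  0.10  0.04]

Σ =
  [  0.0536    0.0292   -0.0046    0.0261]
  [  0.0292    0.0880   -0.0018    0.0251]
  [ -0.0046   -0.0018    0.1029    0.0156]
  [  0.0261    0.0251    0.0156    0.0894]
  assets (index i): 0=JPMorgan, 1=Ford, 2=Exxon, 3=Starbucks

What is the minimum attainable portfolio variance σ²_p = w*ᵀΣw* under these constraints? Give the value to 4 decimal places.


0.0350

u=Σ⁻¹μ = [-0.6230  2.5789  1.0307  -0.2746]
v=Σ⁻¹𝟙 = [14.6756  5.6777  9.9317  3.5741]
a=μᵀu=0.589169  b=𝟙ᵀu=2.711947  c=𝟙ᵀv=33.859112  D=ac−b²=12.594070
λ₁=(c·0.125−b)/D = (33.859112·0.125−2.711947)/12.594070 = 0.120727
λ₂=(a−b·0.125)/D = (0.589169−2.711947·0.125)/12.594070 = 0.019865
w* = 0.120727·u + 0.019865·v:
  w_0 = 0.120727·-0.6230 + 0.019865·14.6756 = 0.2163  (JPMorgan)
  w_1 = 0.120727·2.5789 + 0.019865·5.6777 = 0.4241  (Ford)
  w_2 = 0.120727·1.0307 + 0.019865·9.9317 = 0.3217  (Exxon)
  w_3 = 0.120727·-0.2746 + 0.019865·3.5741 = 0.0378  (Starbucks)
Σw_i=1.0000  μᵀw=0.1250
σ²=wᵀΣw=λ₁·μ_p+λ₂ = 0.120727·0.125 + 0.019865 = 0.034955 ≈ 0.0350


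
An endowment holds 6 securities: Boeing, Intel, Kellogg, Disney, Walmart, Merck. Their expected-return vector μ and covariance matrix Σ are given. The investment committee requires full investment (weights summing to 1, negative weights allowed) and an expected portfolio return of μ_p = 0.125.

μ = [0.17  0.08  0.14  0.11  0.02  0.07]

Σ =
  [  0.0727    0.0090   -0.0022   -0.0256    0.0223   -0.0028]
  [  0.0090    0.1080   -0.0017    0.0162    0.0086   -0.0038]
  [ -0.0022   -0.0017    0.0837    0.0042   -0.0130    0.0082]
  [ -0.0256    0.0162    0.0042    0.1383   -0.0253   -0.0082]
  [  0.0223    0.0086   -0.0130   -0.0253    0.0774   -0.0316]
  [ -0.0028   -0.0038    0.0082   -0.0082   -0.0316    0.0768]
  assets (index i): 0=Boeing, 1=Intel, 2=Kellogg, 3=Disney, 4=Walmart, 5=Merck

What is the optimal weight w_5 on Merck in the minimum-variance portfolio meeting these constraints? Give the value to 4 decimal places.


p=Σ⁻¹μ = [2.6745  0.3205  1.6639  1.4111  0.7215  1.2947]
q=Σ⁻¹𝟙 = [11.6286  5.1005  13.2612  14.5993  26.0244  24.5480]
a=μᵀp=0.973529  b=𝟙ᵀp=8.086239  c=𝟙ᵀq=95.161997  D=ac−b²=27.255720
λ₁=(c·0.125−b)/D = (95.161997·0.125−8.086239)/27.255720 = 0.139751
λ₂=(a−b·0.125)/D = (0.973529−8.086239·0.125)/27.255720 = -0.001367
w* = 0.139751·p + -0.001367·q:
  w_0 = 0.139751·2.6745 + -0.001367·11.6286 = 0.3579  (Boeing)
  w_1 = 0.139751·0.3205 + -0.001367·5.1005 = 0.0378  (Intel)
  w_2 = 0.139751·1.6639 + -0.001367·13.2612 = 0.2144  (Kellogg)
  w_3 = 0.139751·1.4111 + -0.001367·14.5993 = 0.1773  (Disney)
  w_4 = 0.139751·0.7215 + -0.001367·26.0244 = 0.0653  (Walmart)
  w_5 = 0.139751·1.2947 + -0.001367·24.5480 = 0.1474  (Merck)
Σw_i=1.0000  μᵀw=0.1250
σ²=wᵀΣw=λ₁·μ_p+λ₂ = 0.139751·0.125 + -0.001367 = 0.016102 ≈ 0.0161

0.1474


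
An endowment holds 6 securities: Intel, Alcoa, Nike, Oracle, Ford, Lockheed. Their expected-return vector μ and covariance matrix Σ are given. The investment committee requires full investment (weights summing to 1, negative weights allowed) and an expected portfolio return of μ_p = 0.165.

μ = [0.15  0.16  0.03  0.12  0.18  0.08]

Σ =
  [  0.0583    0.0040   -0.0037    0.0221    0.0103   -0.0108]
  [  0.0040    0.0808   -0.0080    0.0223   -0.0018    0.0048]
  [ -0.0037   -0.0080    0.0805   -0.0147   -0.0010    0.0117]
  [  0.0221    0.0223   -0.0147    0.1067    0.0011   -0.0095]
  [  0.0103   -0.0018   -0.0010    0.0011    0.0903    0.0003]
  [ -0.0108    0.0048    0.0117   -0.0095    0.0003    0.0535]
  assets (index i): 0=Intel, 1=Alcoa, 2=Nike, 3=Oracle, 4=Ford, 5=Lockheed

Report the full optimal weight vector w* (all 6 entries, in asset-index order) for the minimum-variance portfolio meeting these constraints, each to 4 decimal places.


p=Σ⁻¹μ = [2.3183  1.7118  0.5034  0.4962  1.7567  1.7779]
q=Σ⁻¹𝟙 = [16.4905  9.8531  12.7624  7.3030  9.3769  19.5897]
a=μᵀp=1.154719  b=𝟙ᵀp=8.564323  c=𝟙ᵀq=75.375593  D=ac−b²=13.690032
λ₁=(c·0.165−b)/D = (75.375593·0.165−8.564323)/13.690032 = 0.282881
λ₂=(a−b·0.165)/D = (1.154719−8.564323·0.165)/13.690032 = -0.018875
w* = 0.282881·p + -0.018875·q:
  w_0 = 0.282881·2.3183 + -0.018875·16.4905 = 0.3445  (Intel)
  w_1 = 0.282881·1.7118 + -0.018875·9.8531 = 0.2983  (Alcoa)
  w_2 = 0.282881·0.5034 + -0.018875·12.7624 = -0.0985  (Nike)
  w_3 = 0.282881·0.4962 + -0.018875·7.3030 = 0.0025  (Oracle)
  w_4 = 0.282881·1.7567 + -0.018875·9.3769 = 0.3199  (Ford)
  w_5 = 0.282881·1.7779 + -0.018875·19.5897 = 0.1332  (Lockheed)
Σw_i=1.0000  μᵀw=0.1650
σ²=wᵀΣw=λ₁·μ_p+λ₂ = 0.282881·0.165 + -0.018875 = 0.027801 ≈ 0.0278

0.3445  0.2983  -0.0985  0.0025  0.3199  0.1332


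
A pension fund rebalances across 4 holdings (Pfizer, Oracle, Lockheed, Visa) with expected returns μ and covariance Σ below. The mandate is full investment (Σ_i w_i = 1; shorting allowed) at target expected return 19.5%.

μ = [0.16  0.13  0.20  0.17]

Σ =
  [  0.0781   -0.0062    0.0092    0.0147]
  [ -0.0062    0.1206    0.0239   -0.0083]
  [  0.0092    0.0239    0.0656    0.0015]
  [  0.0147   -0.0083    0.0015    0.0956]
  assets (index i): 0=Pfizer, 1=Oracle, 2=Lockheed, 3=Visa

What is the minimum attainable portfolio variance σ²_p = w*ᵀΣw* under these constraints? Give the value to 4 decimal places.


g=Σ⁻¹μ = [1.5164  0.7643  2.5217  1.5719]
h=Σ⁻¹𝟙 = [10.3408  7.3017  10.9200  9.3328]
a=μᵀg=1.113549  b=𝟙ᵀg=6.374328  c=𝟙ᵀh=37.895312  D=ac−b²=1.566214
λ₁=(c·0.195−b)/D = (37.895312·0.195−6.374328)/1.566214 = 0.648224
λ₂=(a−b·0.195)/D = (1.113549−6.374328·0.195)/1.566214 = -0.082649
w* = 0.648224·g + -0.082649·h:
  w_0 = 0.648224·1.5164 + -0.082649·10.3408 = 0.1283  (Pfizer)
  w_1 = 0.648224·0.7643 + -0.082649·7.3017 = -0.1080  (Oracle)
  w_2 = 0.648224·2.5217 + -0.082649·10.9200 = 0.7321  (Lockheed)
  w_3 = 0.648224·1.5719 + -0.082649·9.3328 = 0.2476  (Visa)
Σw_i=1.0000  μᵀw=0.1950
σ²=wᵀΣw=λ₁·μ_p+λ₂ = 0.648224·0.195 + -0.082649 = 0.043755 ≈ 0.0438

0.0438


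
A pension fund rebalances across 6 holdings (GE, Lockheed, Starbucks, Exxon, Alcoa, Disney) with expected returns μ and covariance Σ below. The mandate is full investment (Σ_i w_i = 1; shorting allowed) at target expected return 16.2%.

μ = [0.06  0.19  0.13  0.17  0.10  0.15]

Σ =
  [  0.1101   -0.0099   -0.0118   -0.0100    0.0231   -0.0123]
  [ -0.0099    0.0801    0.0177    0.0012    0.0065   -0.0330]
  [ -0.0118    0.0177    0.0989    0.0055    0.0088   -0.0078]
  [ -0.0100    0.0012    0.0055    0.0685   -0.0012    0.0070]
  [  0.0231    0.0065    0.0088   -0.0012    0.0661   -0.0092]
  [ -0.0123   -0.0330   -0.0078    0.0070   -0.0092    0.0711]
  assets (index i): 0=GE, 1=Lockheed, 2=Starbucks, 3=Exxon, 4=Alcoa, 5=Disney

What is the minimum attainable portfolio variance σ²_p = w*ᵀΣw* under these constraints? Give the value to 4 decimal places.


0.0139

g=Σ⁻¹μ = [1.4265  3.9725  0.8880  2.1363  1.1336  4.2340]
h=Σ⁻¹𝟙 = [14.0297  22.9317  8.2053  12.8984  11.0365  28.1935]
a=μᵀg=2.067435  b=𝟙ᵀg=13.790902  c=𝟙ᵀh=97.295110  D=ac−b²=10.962356
λ₁=(c·0.162−b)/D = (97.295110·0.162−13.790902)/10.962356 = 0.179789
λ₂=(a−b·0.162)/D = (2.067435−13.790902·0.162)/10.962356 = -0.015206
w* = 0.179789·g + -0.015206·h:
  w_0 = 0.179789·1.4265 + -0.015206·14.0297 = 0.0431  (GE)
  w_1 = 0.179789·3.9725 + -0.015206·22.9317 = 0.3655  (Lockheed)
  w_2 = 0.179789·0.8880 + -0.015206·8.2053 = 0.0349  (Starbucks)
  w_3 = 0.179789·2.1363 + -0.015206·12.8984 = 0.1880  (Exxon)
  w_4 = 0.179789·1.1336 + -0.015206·11.0365 = 0.0360  (Alcoa)
  w_5 = 0.179789·4.2340 + -0.015206·28.1935 = 0.3325  (Disney)
Σw_i=1.0000  μᵀw=0.1620
σ²=wᵀΣw=λ₁·μ_p+λ₂ = 0.179789·0.162 + -0.015206 = 0.013920 ≈ 0.0139


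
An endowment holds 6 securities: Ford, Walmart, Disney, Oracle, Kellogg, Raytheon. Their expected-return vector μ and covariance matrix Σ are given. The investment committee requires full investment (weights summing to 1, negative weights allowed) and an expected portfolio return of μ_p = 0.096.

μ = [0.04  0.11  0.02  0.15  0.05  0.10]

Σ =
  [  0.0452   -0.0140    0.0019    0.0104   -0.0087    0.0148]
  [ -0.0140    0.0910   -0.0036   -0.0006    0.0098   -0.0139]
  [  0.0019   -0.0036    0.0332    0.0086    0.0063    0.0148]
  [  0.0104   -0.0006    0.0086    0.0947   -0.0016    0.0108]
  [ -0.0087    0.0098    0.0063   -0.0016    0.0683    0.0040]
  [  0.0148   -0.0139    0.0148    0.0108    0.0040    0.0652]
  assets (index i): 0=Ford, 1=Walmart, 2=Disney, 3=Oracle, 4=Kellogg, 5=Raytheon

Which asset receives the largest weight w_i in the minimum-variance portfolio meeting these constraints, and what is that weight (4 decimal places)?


Walmart (0.2531)

p=Σ⁻¹μ = [0.6493  1.4715  -0.4305  1.3964  0.5864  1.5305]
q=Σ⁻¹𝟙 = [25.3189  15.3145  23.8896  5.2753  13.2525  5.7454]
a=μᵀp=0.571058  b=𝟙ᵀp=5.203612  c=𝟙ᵀq=88.796277  D=ac−b²=23.630260
λ₁=(c·0.096−b)/D = (88.796277·0.096−5.203612)/23.630260 = 0.140533
λ₂=(a−b·0.096)/D = (0.571058−5.203612·0.096)/23.630260 = 0.003026
w* = 0.140533·p + 0.003026·q:
  w_0 = 0.140533·0.6493 + 0.003026·25.3189 = 0.1679  (Ford)
  w_1 = 0.140533·1.4715 + 0.003026·15.3145 = 0.2531  (Walmart)
  w_2 = 0.140533·-0.4305 + 0.003026·23.8896 = 0.0118  (Disney)
  w_3 = 0.140533·1.3964 + 0.003026·5.2753 = 0.2122  (Oracle)
  w_4 = 0.140533·0.5864 + 0.003026·13.2525 = 0.1225  (Kellogg)
  w_5 = 0.140533·1.5305 + 0.003026·5.7454 = 0.2325  (Raytheon)
Σw_i=1.0000  μᵀw=0.0960
σ²=wᵀΣw=λ₁·μ_p+λ₂ = 0.140533·0.096 + 0.003026 = 0.016517 ≈ 0.0165


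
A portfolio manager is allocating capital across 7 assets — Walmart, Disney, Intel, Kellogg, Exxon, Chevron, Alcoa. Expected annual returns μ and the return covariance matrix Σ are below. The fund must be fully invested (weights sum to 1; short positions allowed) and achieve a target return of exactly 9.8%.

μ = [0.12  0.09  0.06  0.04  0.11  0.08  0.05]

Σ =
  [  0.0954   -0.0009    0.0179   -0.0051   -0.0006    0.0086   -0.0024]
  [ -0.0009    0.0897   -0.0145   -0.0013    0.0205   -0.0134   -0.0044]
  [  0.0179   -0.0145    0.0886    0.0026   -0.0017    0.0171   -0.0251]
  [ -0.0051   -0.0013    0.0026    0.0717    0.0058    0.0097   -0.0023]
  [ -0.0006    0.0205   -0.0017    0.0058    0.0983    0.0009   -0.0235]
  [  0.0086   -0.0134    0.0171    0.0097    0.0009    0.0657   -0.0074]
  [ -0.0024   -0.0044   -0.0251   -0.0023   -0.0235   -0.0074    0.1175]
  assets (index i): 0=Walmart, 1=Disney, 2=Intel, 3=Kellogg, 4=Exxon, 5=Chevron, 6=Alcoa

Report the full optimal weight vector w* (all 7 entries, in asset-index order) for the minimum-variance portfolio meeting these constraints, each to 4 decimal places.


p=Σ⁻¹μ = [1.0880  1.0985  0.6895  0.4160  1.0972  1.1488  0.9361]
q=Σ⁻¹𝟙 = [7.9699  13.9615  13.5573  12.1304  10.3495  13.2798  15.2360]
a=μᵀp=0.546842  b=𝟙ᵀp=6.474197  c=𝟙ᵀq=86.484303  D=ac−b²=5.378043
λ₁=(c·0.098−b)/D = (86.484303·0.098−6.474197)/5.378043 = 0.372118
λ₂=(a−b·0.098)/D = (0.546842−6.474197·0.098)/5.378043 = -0.016294
w* = 0.372118·p + -0.016294·q:
  w_0 = 0.372118·1.0880 + -0.016294·7.9699 = 0.2750  (Walmart)
  w_1 = 0.372118·1.0985 + -0.016294·13.9615 = 0.1813  (Disney)
  w_2 = 0.372118·0.6895 + -0.016294·13.5573 = 0.0357  (Intel)
  w_3 = 0.372118·0.4160 + -0.016294·12.1304 = -0.0428  (Kellogg)
  w_4 = 0.372118·1.0972 + -0.016294·10.3495 = 0.2397  (Exxon)
  w_5 = 0.372118·1.1488 + -0.016294·13.2798 = 0.2111  (Chevron)
  w_6 = 0.372118·0.9361 + -0.016294·15.2360 = 0.1001  (Alcoa)
Σw_i=1.0000  μᵀw=0.0980
σ²=wᵀΣw=λ₁·μ_p+λ₂ = 0.372118·0.098 + -0.016294 = 0.020174 ≈ 0.0202

0.2750  0.1813  0.0357  -0.0428  0.2397  0.2111  0.1001


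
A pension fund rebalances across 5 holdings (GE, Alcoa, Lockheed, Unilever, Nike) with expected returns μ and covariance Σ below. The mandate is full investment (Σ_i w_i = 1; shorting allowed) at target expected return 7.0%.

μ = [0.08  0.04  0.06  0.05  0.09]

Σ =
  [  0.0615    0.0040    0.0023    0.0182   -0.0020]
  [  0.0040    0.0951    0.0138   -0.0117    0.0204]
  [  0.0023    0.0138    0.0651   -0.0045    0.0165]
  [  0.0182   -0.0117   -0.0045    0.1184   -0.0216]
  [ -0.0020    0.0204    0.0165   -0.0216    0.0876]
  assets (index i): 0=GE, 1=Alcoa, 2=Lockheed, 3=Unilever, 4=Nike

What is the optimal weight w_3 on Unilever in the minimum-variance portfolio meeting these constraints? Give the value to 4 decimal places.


0.1612

g=Σ⁻¹μ = [1.1652  0.1183  0.6283  0.4654  1.0229]
h=Σ⁻¹𝟙 = [12.8842  7.2939  11.4308  9.4807  10.1958]
a=μᵀg=0.250969  b=𝟙ᵀg=3.399988  c=𝟙ᵀh=51.285286  D=ac−b²=1.311118
λ₁=(c·0.070−b)/D = (51.285286·0.070−3.399988)/1.311118 = 0.144900
λ₂=(a−b·0.070)/D = (0.250969−3.399988·0.070)/1.311118 = 0.009893
w* = 0.144900·g + 0.009893·h:
  w_0 = 0.144900·1.1652 + 0.009893·12.8842 = 0.2963  (GE)
  w_1 = 0.144900·0.1183 + 0.009893·7.2939 = 0.0893  (Alcoa)
  w_2 = 0.144900·0.6283 + 0.009893·11.4308 = 0.2041  (Lockheed)
  w_3 = 0.144900·0.4654 + 0.009893·9.4807 = 0.1612  (Unilever)
  w_4 = 0.144900·1.0229 + 0.009893·10.1958 = 0.2491  (Nike)
Σw_i=1.0000  μᵀw=0.0700
σ²=wᵀΣw=λ₁·μ_p+λ₂ = 0.144900·0.070 + 0.009893 = 0.020036 ≈ 0.0200


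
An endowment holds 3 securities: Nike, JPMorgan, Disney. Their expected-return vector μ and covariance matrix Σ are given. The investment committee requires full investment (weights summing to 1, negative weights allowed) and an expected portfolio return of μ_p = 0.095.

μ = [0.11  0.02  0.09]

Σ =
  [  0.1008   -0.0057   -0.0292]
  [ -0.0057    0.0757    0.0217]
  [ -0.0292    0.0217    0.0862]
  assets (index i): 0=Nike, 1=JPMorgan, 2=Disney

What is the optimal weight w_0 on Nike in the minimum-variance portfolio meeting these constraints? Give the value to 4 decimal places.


u=Σ⁻¹μ = [1.5467  -0.0742  1.5867]
v=Σ⁻¹𝟙 = [14.5391  10.3116  13.9301]
a=μᵀu=0.311458  b=𝟙ᵀu=3.059241  c=𝟙ᵀv=38.780801  D=ac−b²=2.719649
λ₁=(c·0.095−b)/D = (38.780801·0.095−3.059241)/2.719649 = 0.229785
λ₂=(a−b·0.095)/D = (0.311458−3.059241·0.095)/2.719649 = 0.007659
w* = 0.229785·u + 0.007659·v:
  w_0 = 0.229785·1.5467 + 0.007659·14.5391 = 0.4668  (Nike)
  w_1 = 0.229785·-0.0742 + 0.007659·10.3116 = 0.0619  (JPMorgan)
  w_2 = 0.229785·1.5867 + 0.007659·13.9301 = 0.4713  (Disney)
Σw_i=1.0000  μᵀw=0.0950
σ²=wᵀΣw=λ₁·μ_p+λ₂ = 0.229785·0.095 + 0.007659 = 0.029489 ≈ 0.0295

0.4668


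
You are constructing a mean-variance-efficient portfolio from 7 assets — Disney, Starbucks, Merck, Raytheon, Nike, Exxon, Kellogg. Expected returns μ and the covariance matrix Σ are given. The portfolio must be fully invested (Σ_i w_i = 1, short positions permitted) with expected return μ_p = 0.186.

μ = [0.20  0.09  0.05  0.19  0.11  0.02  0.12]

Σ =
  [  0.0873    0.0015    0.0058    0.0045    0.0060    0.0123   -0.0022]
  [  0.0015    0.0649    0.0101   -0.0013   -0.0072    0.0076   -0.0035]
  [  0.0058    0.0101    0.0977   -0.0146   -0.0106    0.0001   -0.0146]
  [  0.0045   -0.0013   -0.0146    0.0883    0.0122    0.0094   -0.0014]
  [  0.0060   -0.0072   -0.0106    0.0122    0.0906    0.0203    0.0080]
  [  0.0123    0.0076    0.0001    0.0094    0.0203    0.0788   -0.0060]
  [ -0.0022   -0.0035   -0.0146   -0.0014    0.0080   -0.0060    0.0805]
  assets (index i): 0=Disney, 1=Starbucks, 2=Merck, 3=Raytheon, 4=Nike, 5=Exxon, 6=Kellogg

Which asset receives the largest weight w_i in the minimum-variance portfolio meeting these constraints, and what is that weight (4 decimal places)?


p=Σ⁻¹μ = [2.1533  1.5118  0.9106  2.1694  0.9967  -0.6174  1.6731]
q=Σ⁻¹𝟙 = [8.4730  14.2836  13.2298  11.5525  8.5271  7.5859  15.5933]
a=μᵀp=1.322497  b=𝟙ᵀp=8.797488  c=𝟙ᵀq=79.245238  D=ac−b²=27.405814
λ₁=(c·0.186−b)/D = (79.245238·0.186−8.797488)/27.405814 = 0.216820
λ₂=(a−b·0.186)/D = (1.322497−8.797488·0.186)/27.405814 = -0.011451
w* = 0.216820·p + -0.011451·q:
  w_0 = 0.216820·2.1533 + -0.011451·8.4730 = 0.3699  (Disney)
  w_1 = 0.216820·1.5118 + -0.011451·14.2836 = 0.1642  (Starbucks)
  w_2 = 0.216820·0.9106 + -0.011451·13.2298 = 0.0459  (Merck)
  w_3 = 0.216820·2.1694 + -0.011451·11.5525 = 0.3381  (Raytheon)
  w_4 = 0.216820·0.9967 + -0.011451·8.5271 = 0.1185  (Nike)
  w_5 = 0.216820·-0.6174 + -0.011451·7.5859 = -0.2207  (Exxon)
  w_6 = 0.216820·1.6731 + -0.011451·15.5933 = 0.1842  (Kellogg)
Σw_i=1.0000  μᵀw=0.1860
σ²=wᵀΣw=λ₁·μ_p+λ₂ = 0.216820·0.186 + -0.011451 = 0.028877 ≈ 0.0289

Disney (0.3699)


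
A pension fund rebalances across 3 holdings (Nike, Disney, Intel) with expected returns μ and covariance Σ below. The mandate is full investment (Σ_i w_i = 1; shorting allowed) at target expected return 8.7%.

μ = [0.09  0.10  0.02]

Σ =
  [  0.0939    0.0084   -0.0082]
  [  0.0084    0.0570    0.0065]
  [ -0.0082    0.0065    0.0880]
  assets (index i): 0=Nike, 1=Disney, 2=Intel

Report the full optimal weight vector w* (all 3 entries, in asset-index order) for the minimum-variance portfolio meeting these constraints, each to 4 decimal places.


0.3090  0.5671  0.1239

x=Σ⁻¹μ = [0.8306  1.6108  0.1857]
y=Σ⁻¹𝟙 = [10.3119  14.7430  11.2356]
a=μᵀx=0.239547  b=𝟙ᵀx=2.627081  c=𝟙ᵀy=36.290446  D=ac−b²=1.791721
λ₁=(c·0.087−b)/D = (36.290446·0.087−2.627081)/1.791721 = 0.295910
λ₂=(a−b·0.087)/D = (0.239547−2.627081·0.087)/1.791721 = 0.006134
w* = 0.295910·x + 0.006134·y:
  w_0 = 0.295910·0.8306 + 0.006134·10.3119 = 0.3090  (Nike)
  w_1 = 0.295910·1.6108 + 0.006134·14.7430 = 0.5671  (Disney)
  w_2 = 0.295910·0.1857 + 0.006134·11.2356 = 0.1239  (Intel)
Σw_i=1.0000  μᵀw=0.0870
σ²=wᵀΣw=λ₁·μ_p+λ₂ = 0.295910·0.087 + 0.006134 = 0.031879 ≈ 0.0319


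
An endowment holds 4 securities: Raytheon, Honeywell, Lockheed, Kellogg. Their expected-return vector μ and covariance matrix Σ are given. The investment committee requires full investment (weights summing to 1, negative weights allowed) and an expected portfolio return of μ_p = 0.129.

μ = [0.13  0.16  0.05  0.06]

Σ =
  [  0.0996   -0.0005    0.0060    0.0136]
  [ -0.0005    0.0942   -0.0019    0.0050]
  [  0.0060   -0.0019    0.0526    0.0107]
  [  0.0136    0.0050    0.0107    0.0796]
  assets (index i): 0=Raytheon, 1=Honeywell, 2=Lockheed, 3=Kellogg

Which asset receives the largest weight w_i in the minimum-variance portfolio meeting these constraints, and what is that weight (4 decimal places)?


Honeywell (0.4704)

g=Σ⁻¹μ = [1.2202  1.7037  0.8058  0.3300]
h=Σ⁻¹𝟙 = [7.9500  10.5571  16.8010  8.2830]
a=μᵀg=0.491308  b=𝟙ᵀg=4.059673  c=𝟙ᵀh=43.591100  D=ac−b²=4.935694
λ₁=(c·0.129−b)/D = (43.591100·0.129−4.059673)/4.935694 = 0.316790
λ₂=(a−b·0.129)/D = (0.491308−4.059673·0.129)/4.935694 = -0.006562
w* = 0.316790·g + -0.006562·h:
  w_0 = 0.316790·1.2202 + -0.006562·7.9500 = 0.3344  (Raytheon)
  w_1 = 0.316790·1.7037 + -0.006562·10.5571 = 0.4704  (Honeywell)
  w_2 = 0.316790·0.8058 + -0.006562·16.8010 = 0.1450  (Lockheed)
  w_3 = 0.316790·0.3300 + -0.006562·8.2830 = 0.0502  (Kellogg)
Σw_i=1.0000  μᵀw=0.1290
σ²=wᵀΣw=λ₁·μ_p+λ₂ = 0.316790·0.129 + -0.006562 = 0.034303 ≈ 0.0343


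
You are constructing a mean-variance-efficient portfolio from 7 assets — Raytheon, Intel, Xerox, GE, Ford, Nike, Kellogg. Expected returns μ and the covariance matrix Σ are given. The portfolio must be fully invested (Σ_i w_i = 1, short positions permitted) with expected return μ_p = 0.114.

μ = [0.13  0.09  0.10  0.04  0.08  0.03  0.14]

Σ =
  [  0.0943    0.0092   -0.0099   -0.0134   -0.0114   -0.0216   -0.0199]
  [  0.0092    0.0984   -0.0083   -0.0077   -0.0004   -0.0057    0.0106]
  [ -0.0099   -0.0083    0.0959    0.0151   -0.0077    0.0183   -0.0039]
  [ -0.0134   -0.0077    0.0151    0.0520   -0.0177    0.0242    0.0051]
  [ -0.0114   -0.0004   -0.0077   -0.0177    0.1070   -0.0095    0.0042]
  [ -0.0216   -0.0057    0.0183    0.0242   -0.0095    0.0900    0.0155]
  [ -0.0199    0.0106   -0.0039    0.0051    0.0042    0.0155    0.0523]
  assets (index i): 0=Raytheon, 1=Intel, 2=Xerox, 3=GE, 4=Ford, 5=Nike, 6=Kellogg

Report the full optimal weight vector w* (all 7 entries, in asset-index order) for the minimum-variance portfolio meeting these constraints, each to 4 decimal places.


0.2507  0.0481  0.1443  0.1070  0.1119  -0.0191  0.3570

p=Σ⁻¹μ = [2.4876  0.5211  1.4131  1.1896  1.1677  -0.1143  3.4472]
q=Σ⁻¹𝟙 = [22.0675  9.0327  10.6744  23.5388  16.1548  6.5785  20.9400]
a=μᵀp=1.131778  b=𝟙ᵀp=10.112040  c=𝟙ᵀq=108.986630  D=ac−b²=21.095342
λ₁=(c·0.114−b)/D = (108.986630·0.114−10.112040)/21.095342 = 0.109618
λ₂=(a−b·0.114)/D = (1.131778−10.112040·0.114)/21.095342 = -0.000995
w* = 0.109618·p + -0.000995·q:
  w_0 = 0.109618·2.4876 + -0.000995·22.0675 = 0.2507  (Raytheon)
  w_1 = 0.109618·0.5211 + -0.000995·9.0327 = 0.0481  (Intel)
  w_2 = 0.109618·1.4131 + -0.000995·10.6744 = 0.1443  (Xerox)
  w_3 = 0.109618·1.1896 + -0.000995·23.5388 = 0.1070  (GE)
  w_4 = 0.109618·1.1677 + -0.000995·16.1548 = 0.1119  (Ford)
  w_5 = 0.109618·-0.1143 + -0.000995·6.5785 = -0.0191  (Nike)
  w_6 = 0.109618·3.4472 + -0.000995·20.9400 = 0.3570  (Kellogg)
Σw_i=1.0000  μᵀw=0.1140
σ²=wᵀΣw=λ₁·μ_p+λ₂ = 0.109618·0.114 + -0.000995 = 0.011501 ≈ 0.0115


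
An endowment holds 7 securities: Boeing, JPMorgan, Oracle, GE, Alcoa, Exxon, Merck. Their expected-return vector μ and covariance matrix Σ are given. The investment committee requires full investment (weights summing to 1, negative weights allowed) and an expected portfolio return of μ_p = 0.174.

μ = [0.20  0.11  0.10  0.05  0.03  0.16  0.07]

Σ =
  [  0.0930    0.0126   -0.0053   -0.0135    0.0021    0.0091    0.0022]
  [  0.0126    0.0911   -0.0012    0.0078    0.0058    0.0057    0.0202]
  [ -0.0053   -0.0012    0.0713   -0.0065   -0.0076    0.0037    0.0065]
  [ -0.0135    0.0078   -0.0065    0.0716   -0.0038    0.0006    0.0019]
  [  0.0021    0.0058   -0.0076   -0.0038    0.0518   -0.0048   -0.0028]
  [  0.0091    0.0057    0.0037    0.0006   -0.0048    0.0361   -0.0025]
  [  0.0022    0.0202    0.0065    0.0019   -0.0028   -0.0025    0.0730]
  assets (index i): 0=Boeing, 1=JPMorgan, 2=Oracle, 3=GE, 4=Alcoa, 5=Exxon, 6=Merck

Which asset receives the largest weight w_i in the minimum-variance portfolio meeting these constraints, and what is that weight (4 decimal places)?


p=Σ⁻¹μ = [1.9267  0.3591  1.5051  1.1669  1.1755  3.9289  0.8167]
q=Σ⁻¹𝟙 = [10.5187  2.0454  16.6492  18.0323  25.6083  27.0096  12.7711]
a=μᵀp=1.354775  b=𝟙ᵀp=10.879035  c=𝟙ᵀq=112.634555  D=ac−b²=34.241032
λ₁=(c·0.174−b)/D = (112.634555·0.174−10.879035)/34.241032 = 0.254647
λ₂=(a−b·0.174)/D = (1.354775−10.879035·0.174)/34.241032 = -0.015717
w* = 0.254647·p + -0.015717·q:
  w_0 = 0.254647·1.9267 + -0.015717·10.5187 = 0.3253  (Boeing)
  w_1 = 0.254647·0.3591 + -0.015717·2.0454 = 0.0593  (JPMorgan)
  w_2 = 0.254647·1.5051 + -0.015717·16.6492 = 0.1216  (Oracle)
  w_3 = 0.254647·1.1669 + -0.015717·18.0323 = 0.0137  (GE)
  w_4 = 0.254647·1.1755 + -0.015717·25.6083 = -0.1032  (Alcoa)
  w_5 = 0.254647·3.9289 + -0.015717·27.0096 = 0.5760  (Exxon)
  w_6 = 0.254647·0.8167 + -0.015717·12.7711 = 0.0072  (Merck)
Σw_i=1.0000  μᵀw=0.1740
σ²=wᵀΣw=λ₁·μ_p+λ₂ = 0.254647·0.174 + -0.015717 = 0.028591 ≈ 0.0286

Exxon (0.5760)


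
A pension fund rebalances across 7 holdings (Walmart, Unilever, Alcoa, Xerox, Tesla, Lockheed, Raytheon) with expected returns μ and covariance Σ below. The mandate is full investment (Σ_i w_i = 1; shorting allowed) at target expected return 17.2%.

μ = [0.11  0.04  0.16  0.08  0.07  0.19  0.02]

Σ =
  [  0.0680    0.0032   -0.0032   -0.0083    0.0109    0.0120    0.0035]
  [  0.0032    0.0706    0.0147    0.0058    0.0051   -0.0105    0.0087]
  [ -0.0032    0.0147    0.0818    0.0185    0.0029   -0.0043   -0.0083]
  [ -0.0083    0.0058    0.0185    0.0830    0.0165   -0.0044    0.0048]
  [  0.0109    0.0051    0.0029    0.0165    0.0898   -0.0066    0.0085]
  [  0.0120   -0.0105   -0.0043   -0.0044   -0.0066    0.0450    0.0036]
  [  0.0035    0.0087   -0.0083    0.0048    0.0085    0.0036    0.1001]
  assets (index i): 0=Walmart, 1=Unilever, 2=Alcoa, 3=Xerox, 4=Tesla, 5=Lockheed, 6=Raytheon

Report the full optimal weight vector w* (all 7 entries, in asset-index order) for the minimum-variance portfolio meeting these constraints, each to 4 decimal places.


0.0693  0.0123  0.2642  0.0402  0.0711  0.6033  -0.0603

p=Σ⁻¹μ = [0.8300  0.6886  1.9283  0.6513  0.7893  4.5245  0.0098]
q=Σ⁻¹𝟙 = [9.4858  13.1688  9.9378  9.1077  8.4095  25.2566  7.2787]
a=μᵀp=1.394574  b=𝟙ᵀp=9.421849  c=𝟙ᵀq=82.644875  D=ac−b²=26.483155
λ₁=(c·0.172−b)/D = (82.644875·0.172−9.421849)/26.483155 = 0.180986
λ₂=(a−b·0.172)/D = (1.394574−9.421849·0.172)/26.483155 = -0.008533
w* = 0.180986·p + -0.008533·q:
  w_0 = 0.180986·0.8300 + -0.008533·9.4858 = 0.0693  (Walmart)
  w_1 = 0.180986·0.6886 + -0.008533·13.1688 = 0.0123  (Unilever)
  w_2 = 0.180986·1.9283 + -0.008533·9.9378 = 0.2642  (Alcoa)
  w_3 = 0.180986·0.6513 + -0.008533·9.1077 = 0.0402  (Xerox)
  w_4 = 0.180986·0.7893 + -0.008533·8.4095 = 0.0711  (Tesla)
  w_5 = 0.180986·4.5245 + -0.008533·25.2566 = 0.6033  (Lockheed)
  w_6 = 0.180986·0.0098 + -0.008533·7.2787 = -0.0603  (Raytheon)
Σw_i=1.0000  μᵀw=0.1720
σ²=wᵀΣw=λ₁·μ_p+λ₂ = 0.180986·0.172 + -0.008533 = 0.022596 ≈ 0.0226


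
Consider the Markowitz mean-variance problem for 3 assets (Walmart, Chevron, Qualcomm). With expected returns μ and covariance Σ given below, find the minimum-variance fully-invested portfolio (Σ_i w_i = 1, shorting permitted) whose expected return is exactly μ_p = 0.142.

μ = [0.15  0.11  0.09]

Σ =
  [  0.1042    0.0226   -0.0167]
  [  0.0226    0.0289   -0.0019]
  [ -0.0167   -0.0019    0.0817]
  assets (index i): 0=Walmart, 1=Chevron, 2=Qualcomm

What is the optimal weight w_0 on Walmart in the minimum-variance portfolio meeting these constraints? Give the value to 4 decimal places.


0.8219

u=Σ⁻¹μ = [0.9812  3.1293  1.3749]
v=Σ⁻¹𝟙 = [4.9799  31.6278  13.9933]
a=μᵀu=0.615146  b=𝟙ᵀu=5.485435  c=𝟙ᵀv=50.600975  D=ac−b²=1.037006
λ₁=(c·0.142−b)/D = (50.600975·0.142−5.485435)/1.037006 = 1.639242
λ₂=(a−b·0.142)/D = (0.615146−5.485435·0.142)/1.037006 = -0.157941
w* = 1.639242·u + -0.157941·v:
  w_0 = 1.639242·0.9812 + -0.157941·4.9799 = 0.8219  (Walmart)
  w_1 = 1.639242·3.1293 + -0.157941·31.6278 = 0.1344  (Chevron)
  w_2 = 1.639242·1.3749 + -0.157941·13.9933 = 0.0437  (Qualcomm)
Σw_i=1.0000  μᵀw=0.1420
σ²=wᵀΣw=λ₁·μ_p+λ₂ = 1.639242·0.142 + -0.157941 = 0.074832 ≈ 0.0748


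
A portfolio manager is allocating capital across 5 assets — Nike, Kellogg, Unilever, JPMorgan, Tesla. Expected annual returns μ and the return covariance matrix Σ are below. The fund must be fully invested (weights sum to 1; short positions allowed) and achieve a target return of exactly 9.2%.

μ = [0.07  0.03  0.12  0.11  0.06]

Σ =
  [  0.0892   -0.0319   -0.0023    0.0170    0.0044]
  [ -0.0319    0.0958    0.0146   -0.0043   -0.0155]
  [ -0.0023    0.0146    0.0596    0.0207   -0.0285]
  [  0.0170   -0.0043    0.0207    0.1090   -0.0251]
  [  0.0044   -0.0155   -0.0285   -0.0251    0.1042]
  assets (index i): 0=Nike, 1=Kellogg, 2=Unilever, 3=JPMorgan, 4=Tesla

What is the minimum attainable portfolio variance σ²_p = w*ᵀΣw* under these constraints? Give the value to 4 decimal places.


u=Σ⁻¹μ = [0.7986  0.4921  2.3400  0.7927  1.4462]
v=Σ⁻¹𝟙 = [14.9134  15.7900  19.5947  8.0358  18.6110]
a=μᵀu=0.525433  b=𝟙ᵀu=5.869589  c=𝟙ᵀv=76.944789  D=ac−b²=5.977218
λ₁=(c·0.092−b)/D = (76.944789·0.092−5.869589)/5.977218 = 0.202323
λ₂=(a−b·0.092)/D = (0.525433−5.869589·0.092)/5.977218 = -0.002438
w* = 0.202323·u + -0.002438·v:
  w_0 = 0.202323·0.7986 + -0.002438·14.9134 = 0.1252  (Nike)
  w_1 = 0.202323·0.4921 + -0.002438·15.7900 = 0.0611  (Kellogg)
  w_2 = 0.202323·2.3400 + -0.002438·19.5947 = 0.4257  (Unilever)
  w_3 = 0.202323·0.7927 + -0.002438·8.0358 = 0.1408  (JPMorgan)
  w_4 = 0.202323·1.4462 + -0.002438·18.6110 = 0.2472  (Tesla)
Σw_i=1.0000  μᵀw=0.0920
σ²=wᵀΣw=λ₁·μ_p+λ₂ = 0.202323·0.092 + -0.002438 = 0.016176 ≈ 0.0162

0.0162


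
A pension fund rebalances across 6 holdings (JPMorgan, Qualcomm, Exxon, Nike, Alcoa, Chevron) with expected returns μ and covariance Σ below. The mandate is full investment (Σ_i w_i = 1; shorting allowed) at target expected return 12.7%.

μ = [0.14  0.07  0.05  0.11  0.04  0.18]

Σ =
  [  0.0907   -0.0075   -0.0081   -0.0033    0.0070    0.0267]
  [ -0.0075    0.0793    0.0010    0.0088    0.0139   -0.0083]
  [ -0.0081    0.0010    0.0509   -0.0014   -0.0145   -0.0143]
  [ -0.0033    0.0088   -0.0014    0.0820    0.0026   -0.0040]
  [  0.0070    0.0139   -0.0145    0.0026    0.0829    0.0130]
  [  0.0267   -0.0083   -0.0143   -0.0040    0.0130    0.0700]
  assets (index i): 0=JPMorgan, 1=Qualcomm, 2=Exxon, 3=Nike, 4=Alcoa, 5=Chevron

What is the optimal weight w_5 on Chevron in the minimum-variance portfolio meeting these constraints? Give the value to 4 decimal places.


p=Σ⁻¹μ = [1.0381  1.0731  1.9672  1.4344  0.0794  2.7718]
q=Σ⁻¹𝟙 = [9.2396  11.4877  29.1735  12.2813  11.4619  16.6565]
a=μᵀp=0.978690  b=𝟙ᵀp=8.363942  c=𝟙ᵀq=90.300519  D=ac−b²=18.420731
λ₁=(c·0.127−b)/D = (90.300519·0.127−8.363942)/18.420731 = 0.168518
λ₂=(a−b·0.127)/D = (0.978690−8.363942·0.127)/18.420731 = -0.004535
w* = 0.168518·p + -0.004535·q:
  w_0 = 0.168518·1.0381 + -0.004535·9.2396 = 0.1330  (JPMorgan)
  w_1 = 0.168518·1.0731 + -0.004535·11.4877 = 0.1287  (Qualcomm)
  w_2 = 0.168518·1.9672 + -0.004535·29.1735 = 0.1992  (Exxon)
  w_3 = 0.168518·1.4344 + -0.004535·12.2813 = 0.1860  (Nike)
  w_4 = 0.168518·0.0794 + -0.004535·11.4619 = -0.0386  (Alcoa)
  w_5 = 0.168518·2.7718 + -0.004535·16.6565 = 0.3916  (Chevron)
Σw_i=1.0000  μᵀw=0.1270
σ²=wᵀΣw=λ₁·μ_p+λ₂ = 0.168518·0.127 + -0.004535 = 0.016867 ≈ 0.0169

0.3916


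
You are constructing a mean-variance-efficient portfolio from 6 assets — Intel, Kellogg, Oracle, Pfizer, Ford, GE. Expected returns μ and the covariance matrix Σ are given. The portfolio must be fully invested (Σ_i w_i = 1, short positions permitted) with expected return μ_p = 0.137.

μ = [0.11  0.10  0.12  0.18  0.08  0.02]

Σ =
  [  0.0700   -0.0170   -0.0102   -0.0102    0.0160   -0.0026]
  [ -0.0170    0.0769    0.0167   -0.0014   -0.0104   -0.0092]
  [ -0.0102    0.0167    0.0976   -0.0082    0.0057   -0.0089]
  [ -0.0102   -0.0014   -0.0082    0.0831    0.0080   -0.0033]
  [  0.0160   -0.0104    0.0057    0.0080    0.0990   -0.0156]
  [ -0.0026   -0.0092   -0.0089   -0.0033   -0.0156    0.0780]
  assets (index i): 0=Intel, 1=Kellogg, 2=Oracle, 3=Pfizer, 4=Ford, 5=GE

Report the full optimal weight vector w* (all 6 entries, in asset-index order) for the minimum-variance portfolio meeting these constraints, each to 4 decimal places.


g=Σ⁻¹μ = [2.5346  1.7559  1.4747  2.6474  0.4281  0.9139]
h=Σ⁻¹𝟙 = [21.4892  19.1759  11.7868  16.0007  9.7873  19.7779]
a=μᵀg=1.160405  b=𝟙ᵀg=9.754491  c=𝟙ᵀh=98.017870  D=ac−b²=18.590330
λ₁=(c·0.137−b)/D = (98.017870·0.137−9.754491)/18.590330 = 0.197627
λ₂=(a−b·0.137)/D = (1.160405−9.754491·0.137)/18.590330 = -0.009465
w* = 0.197627·g + -0.009465·h:
  w_0 = 0.197627·2.5346 + -0.009465·21.4892 = 0.2975  (Intel)
  w_1 = 0.197627·1.7559 + -0.009465·19.1759 = 0.1655  (Kellogg)
  w_2 = 0.197627·1.4747 + -0.009465·11.7868 = 0.1799  (Oracle)
  w_3 = 0.197627·2.6474 + -0.009465·16.0007 = 0.3717  (Pfizer)
  w_4 = 0.197627·0.4281 + -0.009465·9.7873 = -0.0080  (Ford)
  w_5 = 0.197627·0.9139 + -0.009465·19.7779 = -0.0066  (GE)
Σw_i=1.0000  μᵀw=0.1370
σ²=wᵀΣw=λ₁·μ_p+λ₂ = 0.197627·0.137 + -0.009465 = 0.017610 ≈ 0.0176

0.2975  0.1655  0.1799  0.3717  -0.0080  -0.0066


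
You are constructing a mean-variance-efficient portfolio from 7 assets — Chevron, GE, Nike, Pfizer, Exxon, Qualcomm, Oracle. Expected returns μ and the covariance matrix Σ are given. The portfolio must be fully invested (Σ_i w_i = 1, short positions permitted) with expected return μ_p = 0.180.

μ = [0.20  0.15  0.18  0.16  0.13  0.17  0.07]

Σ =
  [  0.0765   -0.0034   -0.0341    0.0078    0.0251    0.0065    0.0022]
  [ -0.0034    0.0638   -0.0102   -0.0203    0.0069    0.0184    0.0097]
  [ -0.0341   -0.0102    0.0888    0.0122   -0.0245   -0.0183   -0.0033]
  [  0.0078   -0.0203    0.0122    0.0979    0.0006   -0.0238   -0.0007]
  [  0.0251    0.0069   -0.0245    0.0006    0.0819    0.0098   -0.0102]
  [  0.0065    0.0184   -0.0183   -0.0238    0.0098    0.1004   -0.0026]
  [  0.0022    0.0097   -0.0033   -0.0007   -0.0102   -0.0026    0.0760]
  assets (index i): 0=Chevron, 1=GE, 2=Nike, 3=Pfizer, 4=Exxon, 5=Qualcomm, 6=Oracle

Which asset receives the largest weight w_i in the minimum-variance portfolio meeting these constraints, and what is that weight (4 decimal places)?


g=Σ⁻¹μ = [3.8975  3.0030  4.4250  1.8891  1.3154  2.0393  0.8808]
h=Σ⁻¹𝟙 = [18.1632  17.5772  25.1303  12.2536  12.8470  12.1498  13.7326]
a=μᵀg=2.908045  b=𝟙ᵀg=17.450088  c=𝟙ᵀh=111.853582  D=ac−b²=20.769656
λ₁=(c·0.180−b)/D = (111.853582·0.180−17.450088)/20.769656 = 0.129206
λ₂=(a−b·0.180)/D = (2.908045−17.450088·0.180)/20.769656 = -0.011217
w* = 0.129206·g + -0.011217·h:
  w_0 = 0.129206·3.8975 + -0.011217·18.1632 = 0.2998  (Chevron)
  w_1 = 0.129206·3.0030 + -0.011217·17.5772 = 0.1908  (GE)
  w_2 = 0.129206·4.4250 + -0.011217·25.1303 = 0.2899  (Nike)
  w_3 = 0.129206·1.8891 + -0.011217·12.2536 = 0.1066  (Pfizer)
  w_4 = 0.129206·1.3154 + -0.011217·12.8470 = 0.0259  (Exxon)
  w_5 = 0.129206·2.0393 + -0.011217·12.1498 = 0.1272  (Qualcomm)
  w_6 = 0.129206·0.8808 + -0.011217·13.7326 = -0.0402  (Oracle)
Σw_i=1.0000  μᵀw=0.1800
σ²=wᵀΣw=λ₁·μ_p+λ₂ = 0.129206·0.180 + -0.011217 = 0.012040 ≈ 0.0120

Chevron (0.2998)
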